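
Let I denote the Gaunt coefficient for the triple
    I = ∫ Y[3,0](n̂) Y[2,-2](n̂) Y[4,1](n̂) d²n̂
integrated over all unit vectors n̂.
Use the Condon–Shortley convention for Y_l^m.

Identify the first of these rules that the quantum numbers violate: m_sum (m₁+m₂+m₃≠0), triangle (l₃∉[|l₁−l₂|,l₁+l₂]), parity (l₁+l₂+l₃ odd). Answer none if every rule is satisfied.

m_sum

azimuthal sum: 0 − 2 + 1 = -1  ✗
1 ≤ 4 ≤ 5 (triangle on l)
L = 3 + 2 + 4 = 9 (odd)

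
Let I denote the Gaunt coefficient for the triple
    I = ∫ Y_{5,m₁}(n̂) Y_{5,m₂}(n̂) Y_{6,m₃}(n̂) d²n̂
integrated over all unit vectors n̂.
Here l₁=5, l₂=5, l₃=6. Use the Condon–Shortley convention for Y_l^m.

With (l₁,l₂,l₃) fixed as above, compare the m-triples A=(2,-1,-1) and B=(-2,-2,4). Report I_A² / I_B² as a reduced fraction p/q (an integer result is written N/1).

l's match ⇒ only the (l;m) 3-j factors differ between A and B.
A: triangle coeff Δ(5,5,6) = 1/28588560; Σ_t [0,3]: t=0:+1/41472 t=1:−1/10368 t=2:+1/23040 t=3:−1/518400 = -1/32400; (3j)²=128/12155 [(5 5 6; 2 -1 -1)], sign=+1
B: triangle coeff Δ(5,5,6) = 1/28588560; Σ_t [1,3]: t=1:−1/207360 t=2:+1/57600 t=3:−1/207360 = 1/129600; (3j)²=168/12155 [(5 5 6; -2 -2 4)], sign=+1
I_A²/I_B² = (128/12155)/(168/12155) = 16/21

16/21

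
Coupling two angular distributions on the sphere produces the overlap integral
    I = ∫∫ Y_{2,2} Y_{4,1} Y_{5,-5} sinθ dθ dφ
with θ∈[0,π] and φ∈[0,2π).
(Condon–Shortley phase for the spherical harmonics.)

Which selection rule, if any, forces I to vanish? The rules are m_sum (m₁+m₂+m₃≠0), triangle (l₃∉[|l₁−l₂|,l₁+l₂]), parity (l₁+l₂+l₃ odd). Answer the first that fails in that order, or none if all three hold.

m_sum

Σmᵢ = -2  ✗
l₃∈[|l₁−l₂|,l₁+l₂]=[2,6], have l₃=5
Σlᵢ = 11 ⇒ odd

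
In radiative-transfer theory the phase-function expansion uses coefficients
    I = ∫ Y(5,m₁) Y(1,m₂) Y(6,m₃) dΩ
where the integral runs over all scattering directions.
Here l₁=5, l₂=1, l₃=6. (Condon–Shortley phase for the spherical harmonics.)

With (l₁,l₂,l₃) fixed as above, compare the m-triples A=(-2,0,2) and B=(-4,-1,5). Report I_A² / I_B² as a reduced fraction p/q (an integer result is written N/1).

32/55

Shared (l₁,l₂,l₃)=(5,1,6): N and (l;000)² cancel in I_A²/I_B².
A: Δ = 0!·10!·2!/13! = 1/858; Racah Σ t=0..0: t=0:+1/30240 = 1/30240; ⇒ 3j(5 1 6; -2 0 2)² = 16/429, sgn +1
B: Δ = 0!·10!·2!/13! = 1/858; Racah Σ t=0..0: t=0:+1/725760 = 1/725760; ⇒ 3j(5 1 6; -4 -1 5)² = 5/78, sgn -1
I_A²/I_B² = (16/429)/(5/78) = 32/55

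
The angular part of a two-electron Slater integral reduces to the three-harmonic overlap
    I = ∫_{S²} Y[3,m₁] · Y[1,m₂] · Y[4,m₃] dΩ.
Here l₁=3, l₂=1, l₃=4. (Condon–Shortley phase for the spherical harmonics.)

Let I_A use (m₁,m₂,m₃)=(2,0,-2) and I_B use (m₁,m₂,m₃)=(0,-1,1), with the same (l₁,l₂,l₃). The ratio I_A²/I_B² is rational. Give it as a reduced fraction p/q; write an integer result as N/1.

Same 3,1,4: normalisation and zero-m 3j drop out of the ratio.
A: Δ: 0! 6! 2! / 9! → 1/252; sum: t=0:+1/120 = 1/120; 3j²(3 1 4; 2 0 -2) = Δ·Π!·Σ² = 1/21  (sign +1)
B: Δ: 0! 6! 2! / 9! → 1/252; sum: t=0:+1/72 = 1/72; 3j²(3 1 4; 0 -1 1) = Δ·Π!·Σ² = 5/126  (sign -1)
I_A²/I_B² = (1/21)/(5/126) = 6/5

6/5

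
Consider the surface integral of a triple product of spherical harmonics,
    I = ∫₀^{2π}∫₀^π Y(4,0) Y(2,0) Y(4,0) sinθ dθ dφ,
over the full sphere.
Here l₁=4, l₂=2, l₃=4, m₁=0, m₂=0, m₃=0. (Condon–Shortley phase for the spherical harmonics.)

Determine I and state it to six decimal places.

Checks pass: Σm=0; 10 even; l₃=4∈[2,6].
(2·4+1)(2·2+1)(2·4+1) = 405
Δ: 2! 6! 2! / 11! → 1/13860
sum: t=0:+1/192 t=1:−1/36 t=2:+1/192 = -5/288
3j²(4 2 4; 0 0 0) = Δ·Π!·Σ² = 20/693  (sign -1)
(m-triple is (0,0,0) — same symbol as above.)
combine: 4πI² = 405·20/693·20/693 = 2000/5929
take √, sign +1: I = 0.16383977

0.163840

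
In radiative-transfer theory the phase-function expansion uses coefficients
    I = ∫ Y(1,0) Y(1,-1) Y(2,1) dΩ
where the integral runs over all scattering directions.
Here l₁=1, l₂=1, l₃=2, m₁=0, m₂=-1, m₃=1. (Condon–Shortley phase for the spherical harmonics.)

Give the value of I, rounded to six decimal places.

-0.218510

m-sum 0 ✓  L=4 even ✓  0≤2≤2 ✓
Π(2lᵢ+1) = 3×3×5 = 45
triangle coeff Δ(1,1,2) = 1/30
Σ_t [0,0]: t=0:+1/1 = 1/1
(3j)²=2/15 [(1 1 2; 0 0 0)], sign=+1
Σ_t [0,0]: t=0:+1/2 = 1/2
(3j)²=1/10 [(1 1 2; 0 -1 1)], sign=-1
⇒ 4πI² = 3/5
I = (-1)√(3/5/(4π)) = -0.21850969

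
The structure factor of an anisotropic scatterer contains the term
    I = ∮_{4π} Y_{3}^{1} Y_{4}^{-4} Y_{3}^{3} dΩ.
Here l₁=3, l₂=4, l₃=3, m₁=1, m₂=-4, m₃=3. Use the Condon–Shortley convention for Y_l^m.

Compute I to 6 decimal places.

-0.166198

Checks pass: Σm=0; 10 even; l₃=3∈[1,7].
(2·3+1)(2·4+1)(2·3+1) = 441
Δ: 4! 2! 4! / 11! → 1/34650
sum: t=1:−1/72 t=2:+1/16 t=3:−1/72 = 5/144
3j²(3 4 3; 0 0 0) = Δ·Π!·Σ² = 2/77  (sign -1)
sum: t=0:+1/1152 = 1/1152
3j²(3 4 3; 1 -4 3) = Δ·Π!·Σ² = 1/33  (sign +1)
combine: 4πI² = 441·2/77·1/33 = 42/121
take √, sign -1: I = -0.16619847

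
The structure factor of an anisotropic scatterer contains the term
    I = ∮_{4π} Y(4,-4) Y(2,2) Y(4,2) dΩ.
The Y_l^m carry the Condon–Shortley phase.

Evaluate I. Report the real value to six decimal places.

-0.106180

Rules hold: Σm=0, L=10 even, 2≤4≤6.
N = 9·5·9 = 405
Δ = 2!·6!·2!/11! = 1/13860
Racah Σ t=0..2: t=0:+1/192 t=1:−1/36 t=2:+1/192 = -5/288
⇒ 3j(4 2 4; 0 0 0)² = 20/693, sgn -1
Racah Σ t=2..2: t=2:+1/2880 = 1/2880
⇒ 3j(4 2 4; -4 2 2)² = 2/165, sgn +1
4πI² = N·(3j₀)²·(3jₘ)² = 120/847
I = -1·√(0.141677/4π) = -0.10618031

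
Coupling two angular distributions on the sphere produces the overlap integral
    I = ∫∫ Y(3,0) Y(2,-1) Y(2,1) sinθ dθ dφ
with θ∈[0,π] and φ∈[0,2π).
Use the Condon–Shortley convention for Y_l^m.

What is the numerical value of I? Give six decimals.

0.000000

L=7 odd ⇒ parity kills the (l;000) factor ⇒ I = 0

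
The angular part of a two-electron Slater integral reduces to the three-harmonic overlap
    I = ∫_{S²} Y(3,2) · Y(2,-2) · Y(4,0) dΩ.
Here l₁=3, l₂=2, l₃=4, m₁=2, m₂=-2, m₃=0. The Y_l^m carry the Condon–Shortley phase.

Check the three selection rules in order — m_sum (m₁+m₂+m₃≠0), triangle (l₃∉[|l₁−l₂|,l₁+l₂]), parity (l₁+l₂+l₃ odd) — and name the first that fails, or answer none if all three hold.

parity

azimuthal sum: 2 − 2 + 0 = 0  ✓
1 ≤ 4 ≤ 5 (triangle on l)  ✓
L = 3 + 2 + 4 = 9 (odd)  ✗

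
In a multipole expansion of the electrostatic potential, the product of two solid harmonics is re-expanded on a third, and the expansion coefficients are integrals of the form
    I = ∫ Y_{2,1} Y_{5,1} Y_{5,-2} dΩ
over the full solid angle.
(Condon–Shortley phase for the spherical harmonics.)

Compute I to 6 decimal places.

Checks pass: Σm=0; 12 even; l₃=5∈[3,7].
(2·2+1)(2·5+1)(2·5+1) = 605
Δ: 2! 2! 8! / 13! → 1/38610
sum: t=0:+1/2880 t=1:−1/576 t=2:+1/2880 = -1/960
3j²(2 5 5; 0 0 0) = Δ·Π!·Σ² = 10/429  (sign +1)
sum: t=0:+1/2880 t=1:−1/1440 = -1/2880
3j²(2 5 5; 1 1 -2) = Δ·Π!·Σ² = 7/715  (sign +1)
combine: 4πI² = 605·10/429·7/715 = 70/507
take √, sign +1: I = 0.10481902

0.104819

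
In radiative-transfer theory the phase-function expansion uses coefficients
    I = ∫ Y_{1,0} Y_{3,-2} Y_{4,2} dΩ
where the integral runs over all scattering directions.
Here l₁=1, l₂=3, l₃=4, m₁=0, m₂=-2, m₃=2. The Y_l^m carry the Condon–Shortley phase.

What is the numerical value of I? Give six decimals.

m-sum 0 ✓  L=8 even ✓  2≤4≤4 ✓
Π(2lᵢ+1) = 3×7×9 = 189
triangle coeff Δ(1,3,4) = 1/252
Σ_t [0,0]: t=0:+1/36 = 1/36
(3j)²=4/63 [(1 3 4; 0 0 0)], sign=+1
Σ_t [0,0]: t=0:+1/120 = 1/120
(3j)²=1/21 [(1 3 4; 0 -2 2)], sign=+1
⇒ 4πI² = 4/7
I = (+1)√(4/7/(4π)) = 0.21324362

0.213244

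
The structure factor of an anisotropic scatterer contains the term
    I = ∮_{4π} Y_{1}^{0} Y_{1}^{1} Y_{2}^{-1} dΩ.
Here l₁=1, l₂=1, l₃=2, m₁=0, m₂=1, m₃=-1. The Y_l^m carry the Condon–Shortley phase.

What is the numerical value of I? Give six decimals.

Rules hold: Σm=0, L=4 even, 0≤2≤2.
N = 3·3·5 = 45
Δ = 0!·2!·2!/5! = 1/30
Racah Σ t=0..0: t=0:+1/1 = 1/1
⇒ 3j(1 1 2; 0 0 0)² = 2/15, sgn +1
Racah Σ t=0..0: t=0:+1/2 = 1/2
⇒ 3j(1 1 2; 0 1 -1)² = 1/10, sgn -1
4πI² = N·(3j₀)²·(3jₘ)² = 3/5
I = -1·√(0.6/4π) = -0.21850969

-0.218510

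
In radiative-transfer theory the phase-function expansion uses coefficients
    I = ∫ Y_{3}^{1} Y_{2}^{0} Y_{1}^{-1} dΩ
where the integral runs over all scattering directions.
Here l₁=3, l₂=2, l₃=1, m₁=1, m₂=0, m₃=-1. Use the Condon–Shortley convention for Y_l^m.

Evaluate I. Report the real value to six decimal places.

Rules hold: Σm=0, L=6 even, 1≤1≤5.
N = 7·5·3 = 105
Δ = 4!·2!·0!/7! = 1/105
Racah Σ t=2..2: t=2:+1/4 = 1/4
⇒ 3j(3 2 1; 0 0 0)² = 3/35, sgn -1
Racah Σ t=2..2: t=2:+1/8 = 1/8
⇒ 3j(3 2 1; 1 0 -1)² = 2/35, sgn +1
4πI² = N·(3j₀)²·(3jₘ)² = 18/35
I = -1·√(0.514286/4π) = -0.20230066

-0.202301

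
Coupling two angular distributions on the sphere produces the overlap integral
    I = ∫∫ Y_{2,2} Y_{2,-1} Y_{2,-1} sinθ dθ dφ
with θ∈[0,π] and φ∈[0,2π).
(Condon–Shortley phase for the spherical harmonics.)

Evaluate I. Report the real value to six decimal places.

0.220728

Checks pass: Σm=0; 6 even; l₃=2∈[0,4].
(2·2+1)(2·2+1)(2·2+1) = 125
Δ: 2! 2! 2! / 7! → 1/630
sum: t=0:+1/8 t=1:−1/1 t=2:+1/8 = -3/4
3j²(2 2 2; 0 0 0) = Δ·Π!·Σ² = 2/35  (sign -1)
sum: t=0:+1/4 = 1/4
3j²(2 2 2; 2 -1 -1) = Δ·Π!·Σ² = 3/35  (sign -1)
combine: 4πI² = 125·2/35·3/35 = 30/49
take √, sign +1: I = 0.22072812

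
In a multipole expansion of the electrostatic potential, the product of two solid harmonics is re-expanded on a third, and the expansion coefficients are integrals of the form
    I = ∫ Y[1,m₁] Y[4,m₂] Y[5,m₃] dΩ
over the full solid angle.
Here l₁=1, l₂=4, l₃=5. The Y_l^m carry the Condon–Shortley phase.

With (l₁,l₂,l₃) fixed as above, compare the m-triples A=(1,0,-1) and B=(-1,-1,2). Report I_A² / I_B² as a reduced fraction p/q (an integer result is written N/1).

5/7

Shared (l₁,l₂,l₃)=(1,4,5): N and (l;000)² cancel in I_A²/I_B².
A: Δ = 0!·2!·8!/11! = 1/495; Racah Σ t=0..0: t=0:+1/1152 = 1/1152; ⇒ 3j(1 4 5; 1 0 -1)² = 1/33, sgn +1
B: Δ = 0!·2!·8!/11! = 1/495; Racah Σ t=0..0: t=0:+1/1440 = 1/1440; ⇒ 3j(1 4 5; -1 -1 2)² = 7/165, sgn -1
I_A²/I_B² = (1/33)/(7/165) = 5/7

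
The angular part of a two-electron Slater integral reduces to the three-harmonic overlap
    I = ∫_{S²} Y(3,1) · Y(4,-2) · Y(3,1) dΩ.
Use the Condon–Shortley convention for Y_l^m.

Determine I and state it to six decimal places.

0.162193

Checks pass: Σm=0; 10 even; l₃=3∈[1,7].
(2·3+1)(2·4+1)(2·3+1) = 441
Δ: 4! 2! 4! / 11! → 1/34650
sum: t=1:−1/72 t=2:+1/16 t=3:−1/72 = 5/144
3j²(3 4 3; 0 0 0) = Δ·Π!·Σ² = 2/77  (sign -1)
sum: t=0:+1/192 t=1:−1/36 t=2:+1/192 = -5/288
3j²(3 4 3; 1 -2 1) = Δ·Π!·Σ² = 20/693  (sign -1)
combine: 4πI² = 441·2/77·20/693 = 40/121
take √, sign +1: I = 0.16219310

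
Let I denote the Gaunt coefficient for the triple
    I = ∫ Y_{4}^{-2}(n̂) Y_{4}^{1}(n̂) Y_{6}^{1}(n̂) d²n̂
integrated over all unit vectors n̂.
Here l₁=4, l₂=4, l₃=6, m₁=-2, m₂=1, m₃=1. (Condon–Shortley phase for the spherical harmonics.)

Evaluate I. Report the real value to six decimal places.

0.097783

Rules hold: Σm=0, L=14 even, 0≤6≤8.
N = 9·9·13 = 1053
Δ = 2!·6!·6!/15! = 1/1261260
Racah Σ t=0..2: t=0:+1/4608 t=1:−1/1296 t=2:+1/4608 = -7/20736
⇒ 3j(4 4 6; 0 0 0)² = 20/1287, sgn -1
Racah Σ t=0..2: t=0:+1/172800 t=1:−1/5760 t=2:+1/3456 = 7/57600
⇒ 3j(4 4 6; -2 1 1)² = 21/2860, sgn -1
4πI² = N·(3j₀)²·(3jₘ)² = 189/1573
I = +1·√(0.120153/4π) = 0.09778261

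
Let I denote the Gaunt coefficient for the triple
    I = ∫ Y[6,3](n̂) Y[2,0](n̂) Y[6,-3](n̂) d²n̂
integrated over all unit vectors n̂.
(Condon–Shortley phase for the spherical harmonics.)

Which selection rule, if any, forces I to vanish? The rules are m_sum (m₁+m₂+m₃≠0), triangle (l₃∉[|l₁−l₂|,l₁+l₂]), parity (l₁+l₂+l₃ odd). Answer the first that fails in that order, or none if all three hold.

azimuthal sum: 3 + 0 − 3 = 0  ✓
4 ≤ 6 ≤ 8 (triangle on l)  ✓
L = 6 + 2 + 6 = 14 (even)  ✓

none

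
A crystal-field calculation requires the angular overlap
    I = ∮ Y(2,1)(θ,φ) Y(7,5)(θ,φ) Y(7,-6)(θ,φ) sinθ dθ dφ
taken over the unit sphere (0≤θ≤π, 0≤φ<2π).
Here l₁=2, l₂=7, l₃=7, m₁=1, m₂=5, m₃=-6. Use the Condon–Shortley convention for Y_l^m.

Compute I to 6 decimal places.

0.196071

m-sum 0 ✓  L=16 even ✓  5≤7≤9 ✓
Π(2lᵢ+1) = 5×15×15 = 1125
triangle coeff Δ(2,7,7) = 1/185640
Σ_t [0,2]: t=0:+1/2419200 t=1:−1/518400 t=2:+1/2419200 = -1/907200
(3j)²=56/3315 [(2 7 7; 0 0 0)], sign=+1
Σ_t [0,1]: t=0:+1/958003200 t=1:−1/79833600 = -1/87091200
(3j)²=121/4760 [(2 7 7; 1 5 -6)], sign=+1
⇒ 4πI² = 1815/3757
I = (+1)√(1815/3757/(4π)) = 0.19607074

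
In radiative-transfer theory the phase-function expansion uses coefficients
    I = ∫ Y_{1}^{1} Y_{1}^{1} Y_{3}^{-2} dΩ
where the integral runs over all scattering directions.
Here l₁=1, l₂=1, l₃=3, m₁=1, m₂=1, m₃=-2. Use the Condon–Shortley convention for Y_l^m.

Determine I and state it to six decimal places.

triangle: need 0≤l₃≤2, have 3; I=0

0.000000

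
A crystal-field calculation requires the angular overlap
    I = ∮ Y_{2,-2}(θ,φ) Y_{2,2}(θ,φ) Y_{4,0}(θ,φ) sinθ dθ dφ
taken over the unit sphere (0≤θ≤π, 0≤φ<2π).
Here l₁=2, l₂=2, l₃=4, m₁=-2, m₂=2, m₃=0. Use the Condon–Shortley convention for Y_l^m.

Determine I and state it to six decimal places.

0.040299

Rules hold: Σm=0, L=8 even, 0≤4≤4.
N = 5·5·9 = 225
Δ = 0!·4!·4!/9! = 1/630
Racah Σ t=0..0: t=0:+1/16 = 1/16
⇒ 3j(2 2 4; 0 0 0)² = 2/35, sgn +1
Racah Σ t=0..0: t=0:+1/576 = 1/576
⇒ 3j(2 2 4; -2 2 0)² = 1/630, sgn +1
4πI² = N·(3j₀)²·(3jₘ)² = 1/49
I = +1·√(0.0204082/4π) = 0.04029926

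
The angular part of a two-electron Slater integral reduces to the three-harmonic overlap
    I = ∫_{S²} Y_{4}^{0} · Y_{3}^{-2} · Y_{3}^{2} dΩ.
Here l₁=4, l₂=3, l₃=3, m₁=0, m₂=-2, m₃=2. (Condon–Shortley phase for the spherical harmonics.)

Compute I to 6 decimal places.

-0.179515

Rules hold: Σm=0, L=10 even, 1≤3≤7.
N = 9·7·7 = 441
Δ = 4!·4!·2!/11! = 1/34650
Racah Σ t=1..3: t=1:−1/72 t=2:+1/16 t=3:−1/72 = 5/144
⇒ 3j(4 3 3; 0 0 0)² = 2/77, sgn -1
Racah Σ t=0..1: t=0:+1/576 t=1:−1/72 = -7/576
⇒ 3j(4 3 3; 0 -2 2)² = 7/198, sgn +1
4πI² = N·(3j₀)²·(3jₘ)² = 49/121
I = -1·√(0.404959/4π) = -0.17951487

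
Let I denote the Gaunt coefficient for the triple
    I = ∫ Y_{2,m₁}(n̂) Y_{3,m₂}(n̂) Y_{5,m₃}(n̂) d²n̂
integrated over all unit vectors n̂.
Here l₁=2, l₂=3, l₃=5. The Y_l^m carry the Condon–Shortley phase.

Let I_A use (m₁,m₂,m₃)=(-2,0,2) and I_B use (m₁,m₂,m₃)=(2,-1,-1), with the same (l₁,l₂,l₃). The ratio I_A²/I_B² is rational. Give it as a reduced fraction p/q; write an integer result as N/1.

Shared (l₁,l₂,l₃)=(2,3,5): N and (l;000)² cancel in I_A²/I_B².
A: Δ = 0!·4!·6!/11! = 1/2310; Racah Σ t=0..0: t=0:+1/864 = 1/864; ⇒ 3j(2 3 5; -2 0 2)² = 1/66, sgn -1
B: Δ = 0!·4!·6!/11! = 1/2310; Racah Σ t=0..0: t=0:+1/1152 = 1/1152; ⇒ 3j(2 3 5; 2 -1 -1)² = 1/154, sgn +1
I_A²/I_B² = (1/66)/(1/154) = 7/3

7/3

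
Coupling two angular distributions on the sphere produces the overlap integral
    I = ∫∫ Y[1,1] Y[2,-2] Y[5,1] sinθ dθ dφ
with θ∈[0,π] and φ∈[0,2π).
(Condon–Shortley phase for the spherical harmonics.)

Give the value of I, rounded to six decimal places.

0.000000

triangle: need 1≤l₃≤3, have 5; I=0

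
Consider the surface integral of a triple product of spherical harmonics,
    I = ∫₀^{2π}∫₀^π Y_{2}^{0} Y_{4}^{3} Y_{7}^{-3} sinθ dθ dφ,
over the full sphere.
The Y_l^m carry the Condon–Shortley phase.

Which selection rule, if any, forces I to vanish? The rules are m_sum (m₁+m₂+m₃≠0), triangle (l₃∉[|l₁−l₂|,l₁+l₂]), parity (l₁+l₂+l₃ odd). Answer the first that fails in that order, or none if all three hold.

azimuthal sum: 0 + 3 − 3 = 0  ✓
2 ≤ 7 ≤ 6 (triangle on l)  ✗
L = 2 + 4 + 7 = 13 (odd)

triangle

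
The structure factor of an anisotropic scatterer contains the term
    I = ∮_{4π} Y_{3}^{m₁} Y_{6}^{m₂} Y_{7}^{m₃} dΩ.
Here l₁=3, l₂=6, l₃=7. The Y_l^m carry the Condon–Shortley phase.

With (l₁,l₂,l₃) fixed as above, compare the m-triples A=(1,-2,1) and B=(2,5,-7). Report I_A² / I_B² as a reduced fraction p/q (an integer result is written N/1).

1058/11011

Same 3,6,7: normalisation and zero-m 3j drop out of the ratio.
A: Δ: 2! 4! 10! / 17! → 1/2042040; sum: t=0:+1/138240 t=1:−1/181440 t=2:+1/3870720 = 23/11612160; 3j²(3 6 7; 1 -2 1) = Δ·Π!·Σ² = 529/204204  (sign +1)
B: Δ: 2! 4! 10! / 17! → 1/2042040; sum: t=1:−1/87091200 = -1/87091200; 3j²(3 6 7; 2 5 -7) = Δ·Π!·Σ² = 11/408  (sign -1)
I_A²/I_B² = (529/204204)/(11/408) = 1058/11011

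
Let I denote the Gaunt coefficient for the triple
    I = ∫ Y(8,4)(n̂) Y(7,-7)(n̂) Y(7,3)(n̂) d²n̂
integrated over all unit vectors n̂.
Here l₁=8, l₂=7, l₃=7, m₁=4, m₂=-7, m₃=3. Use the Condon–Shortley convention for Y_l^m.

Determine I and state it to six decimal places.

Rules hold: Σm=0, L=22 even, 1≤7≤15.
N = 17·15·15 = 3825
Δ = 8!·8!·6!/23! = 1/22086194130
Racah Σ t=1..7: t=1:−1/18289152000 t=2:+1/248832000 t=3:−1/24883200 t=4:+1/11943936 t=5:−1/24883200 t=6:+1/248832000 t=7:−1/18289152000 = 11/975421440
⇒ 3j(8 7 7; 0 0 0)² = 1750/289731, sgn -1
Racah Σ t=0..0: t=0:+1/16721510400 = 1/16721510400
⇒ 3j(8 7 7; 4 -7 3)² = 105/7429, sgn +1
4πI² = N·(3j₀)²·(3jₘ)² = 13781250/42204149
I = -1·√(0.326538/4π) = -0.16119880

-0.161199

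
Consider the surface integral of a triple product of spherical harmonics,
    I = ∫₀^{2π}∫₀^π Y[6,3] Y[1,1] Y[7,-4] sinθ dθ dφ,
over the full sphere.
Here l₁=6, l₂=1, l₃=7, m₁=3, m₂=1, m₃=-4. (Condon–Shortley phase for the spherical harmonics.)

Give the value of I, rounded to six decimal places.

Checks pass: Σm=0; 14 even; l₃=7∈[5,7].
(2·6+1)(2·1+1)(2·7+1) = 585
Δ: 0! 12! 2! / 15! → 1/1365
sum: t=0:+1/518400 = 1/518400
3j²(6 1 7; 0 0 0) = Δ·Π!·Σ² = 7/195  (sign -1)
sum: t=0:+1/4354560 = 1/4354560
3j²(6 1 7; 3 1 -4) = Δ·Π!·Σ² = 11/273  (sign -1)
combine: 4πI² = 585·7/195·11/273 = 11/13
take √, sign +1: I = 0.25948947

0.259489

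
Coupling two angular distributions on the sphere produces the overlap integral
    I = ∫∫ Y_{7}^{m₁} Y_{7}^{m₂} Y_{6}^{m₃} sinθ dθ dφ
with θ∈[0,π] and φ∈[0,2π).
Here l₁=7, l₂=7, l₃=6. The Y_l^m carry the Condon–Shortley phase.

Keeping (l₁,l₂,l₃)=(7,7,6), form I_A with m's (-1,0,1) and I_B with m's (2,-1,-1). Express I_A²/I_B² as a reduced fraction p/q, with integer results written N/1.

Shared (l₁,l₂,l₃)=(7,7,6): N and (l;000)² cancel in I_A²/I_B².
A: Δ = 8!·6!·6!/21! = 1/2444321880; Racah Σ t=2..7: t=2:+1/124416000 t=3:−1/4147200 t=4:+1/995328 t=5:−1/1244160 t=6:+1/8294400 t=7:−1/435456000 = 1/11612160; ⇒ 3j(7 7 6; -1 0 1)² = 125/92378, sgn -1
B: Δ = 8!·6!·6!/21! = 1/2444321880; Racah Σ t=0..5: t=0:+1/3483648000 t=1:−1/29030400 t=2:+1/2488320 t=3:−1/1244160 t=4:+1/3317760 t=5:−1/62208000 = -1/6635520; ⇒ 3j(7 7 6; 2 -1 -1)² = 2625/369512, sgn +1
I_A²/I_B² = (125/92378)/(2625/369512) = 4/21

4/21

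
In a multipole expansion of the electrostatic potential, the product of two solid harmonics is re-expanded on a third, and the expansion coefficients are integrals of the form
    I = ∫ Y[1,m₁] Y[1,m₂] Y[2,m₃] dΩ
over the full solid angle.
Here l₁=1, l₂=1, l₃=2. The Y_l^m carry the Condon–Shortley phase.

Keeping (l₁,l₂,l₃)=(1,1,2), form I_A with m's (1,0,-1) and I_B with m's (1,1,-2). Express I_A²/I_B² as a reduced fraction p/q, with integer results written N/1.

1/2

Same 1,1,2: normalisation and zero-m 3j drop out of the ratio.
A: Δ: 0! 2! 2! / 5! → 1/30; sum: t=0:+1/2 = 1/2; 3j²(1 1 2; 1 0 -1) = Δ·Π!·Σ² = 1/10  (sign -1)
B: Δ: 0! 2! 2! / 5! → 1/30; sum: t=0:+1/4 = 1/4; 3j²(1 1 2; 1 1 -2) = Δ·Π!·Σ² = 1/5  (sign +1)
I_A²/I_B² = (1/10)/(1/5) = 1/2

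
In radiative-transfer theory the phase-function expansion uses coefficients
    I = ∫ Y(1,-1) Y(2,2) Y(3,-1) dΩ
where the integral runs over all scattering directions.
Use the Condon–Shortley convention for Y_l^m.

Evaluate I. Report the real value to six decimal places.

-0.082589

Checks pass: Σm=0; 6 even; l₃=3∈[1,3].
(2·1+1)(2·2+1)(2·3+1) = 105
Δ: 0! 2! 4! / 7! → 1/105
sum: t=0:+1/4 = 1/4
3j²(1 2 3; 0 0 0) = Δ·Π!·Σ² = 3/35  (sign -1)
sum: t=0:+1/48 = 1/48
3j²(1 2 3; -1 2 -1) = Δ·Π!·Σ² = 1/105  (sign +1)
combine: 4πI² = 105·3/35·1/105 = 3/35
take √, sign -1: I = -0.08258890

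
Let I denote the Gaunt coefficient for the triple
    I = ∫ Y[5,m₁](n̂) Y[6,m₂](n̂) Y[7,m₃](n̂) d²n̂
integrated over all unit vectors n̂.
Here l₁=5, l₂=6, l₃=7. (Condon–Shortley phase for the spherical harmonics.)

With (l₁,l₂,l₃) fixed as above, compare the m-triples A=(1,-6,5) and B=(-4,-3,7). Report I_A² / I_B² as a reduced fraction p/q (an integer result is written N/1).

l's match ⇒ only the (l;m) 3-j factors differ between A and B.
A: triangle coeff Δ(5,6,7) = 1/174594420; Σ_t [0,0]: t=0:+1/46448640 = 1/46448640; (3j)²=2475/117572 [(5 6 7; 1 -6 5)], sign=+1
B: triangle coeff Δ(5,6,7) = 1/174594420; Σ_t [3,3]: t=3:−1/174182400 = -1/174182400; (3j)²=21/1615 [(5 6 7; -4 -3 7)], sign=-1
I_A²/I_B² = (2475/117572)/(21/1615) = 4125/2548

4125/2548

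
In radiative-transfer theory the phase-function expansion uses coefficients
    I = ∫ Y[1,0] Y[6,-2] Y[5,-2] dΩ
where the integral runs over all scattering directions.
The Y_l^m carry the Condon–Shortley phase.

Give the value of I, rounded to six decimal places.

Σmᵢ = -4 ≠ 0, so the φ-integral vanishes; I = 0

0.000000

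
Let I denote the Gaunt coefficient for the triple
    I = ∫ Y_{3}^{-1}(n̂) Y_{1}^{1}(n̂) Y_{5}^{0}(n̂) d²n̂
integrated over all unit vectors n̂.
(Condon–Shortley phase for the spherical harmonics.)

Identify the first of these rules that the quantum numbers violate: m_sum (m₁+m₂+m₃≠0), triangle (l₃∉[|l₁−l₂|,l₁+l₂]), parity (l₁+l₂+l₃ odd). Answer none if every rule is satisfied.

azimuthal sum: -1 + 1 + 0 = 0  ✓
2 ≤ 5 ≤ 4 (triangle on l)  ✗
L = 3 + 1 + 5 = 9 (odd)

triangle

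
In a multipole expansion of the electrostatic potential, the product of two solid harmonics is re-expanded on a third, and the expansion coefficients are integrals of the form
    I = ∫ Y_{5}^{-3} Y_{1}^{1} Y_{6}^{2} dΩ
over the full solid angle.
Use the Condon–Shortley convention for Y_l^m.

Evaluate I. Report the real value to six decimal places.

0.100084

m-sum 0 ✓  L=12 even ✓  4≤6≤6 ✓
Π(2lᵢ+1) = 11×3×13 = 429
triangle coeff Δ(5,1,6) = 1/858
Σ_t [0,0]: t=0:+1/14400 = 1/14400
(3j)²=6/143 [(5 1 6; 0 0 0)], sign=+1
Σ_t [0,0]: t=0:+1/161280 = 1/161280
(3j)²=1/143 [(5 1 6; -3 1 2)], sign=+1
⇒ 4πI² = 18/143
I = (+1)√(18/143/(4π)) = 0.10008369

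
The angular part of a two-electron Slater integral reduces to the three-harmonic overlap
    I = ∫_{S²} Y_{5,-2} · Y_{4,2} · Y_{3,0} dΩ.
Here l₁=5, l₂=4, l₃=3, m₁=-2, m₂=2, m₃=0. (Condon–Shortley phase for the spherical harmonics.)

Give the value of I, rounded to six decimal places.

0.022664

Checks pass: Σm=0; 12 even; l₃=3∈[1,9].
(2·5+1)(2·4+1)(2·3+1) = 693
Δ: 6! 4! 2! / 13! → 1/180180
sum: t=2:+1/576 t=3:−1/144 t=4:+1/576 = -1/288
3j²(5 4 3; 0 0 0) = Δ·Π!·Σ² = 20/1001  (sign +1)
sum: t=4:+1/576 t=5:−1/480 t=6:+1/8640 = -1/4320
3j²(5 4 3; -2 2 0) = Δ·Π!·Σ² = 1/2145  (sign +1)
combine: 4πI² = 693·20/1001·1/2145 = 12/1859
take √, sign +1: I = 0.02266449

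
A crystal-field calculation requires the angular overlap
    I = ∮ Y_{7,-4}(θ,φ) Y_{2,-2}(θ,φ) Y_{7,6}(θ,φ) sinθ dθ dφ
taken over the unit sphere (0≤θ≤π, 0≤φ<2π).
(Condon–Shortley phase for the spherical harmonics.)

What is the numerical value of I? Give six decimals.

-0.106948

Rules hold: Σm=0, L=16 even, 5≤7≤9.
N = 15·5·15 = 1125
Δ = 2!·12!·2!/17! = 1/185640
Racah Σ t=0..2: t=0:+1/2419200 t=1:−1/518400 t=2:+1/2419200 = -1/907200
⇒ 3j(7 2 7; 0 0 0)² = 56/3315, sgn +1
Racah Σ t=0..0: t=0:+1/159667200 = 1/159667200
⇒ 3j(7 2 7; -4 -2 6)² = 9/1190, sgn -1
4πI² = N·(3j₀)²·(3jₘ)² = 540/3757
I = -1·√(0.143732/4π) = -0.10694768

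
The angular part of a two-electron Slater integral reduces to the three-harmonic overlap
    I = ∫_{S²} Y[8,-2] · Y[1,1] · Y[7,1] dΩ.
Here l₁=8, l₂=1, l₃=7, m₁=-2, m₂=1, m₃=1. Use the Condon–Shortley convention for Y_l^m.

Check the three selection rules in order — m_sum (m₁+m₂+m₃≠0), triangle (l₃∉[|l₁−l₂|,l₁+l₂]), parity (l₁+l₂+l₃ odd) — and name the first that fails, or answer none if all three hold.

none

Σmᵢ = 0  ✓
l₃∈[|l₁−l₂|,l₁+l₂]=[7,9], have l₃=7  ✓
Σlᵢ = 16 ⇒ even  ✓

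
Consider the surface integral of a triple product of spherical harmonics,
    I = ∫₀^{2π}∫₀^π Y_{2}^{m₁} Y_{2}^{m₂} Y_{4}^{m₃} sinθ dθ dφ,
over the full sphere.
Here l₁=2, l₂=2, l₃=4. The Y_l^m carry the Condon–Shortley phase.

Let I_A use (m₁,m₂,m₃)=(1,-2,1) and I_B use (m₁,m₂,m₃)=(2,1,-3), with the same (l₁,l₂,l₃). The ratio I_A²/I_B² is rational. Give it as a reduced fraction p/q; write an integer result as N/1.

1/7

Same 2,2,4: normalisation and zero-m 3j drop out of the ratio.
A: Δ: 0! 4! 4! / 9! → 1/630; sum: t=0:+1/144 = 1/144; 3j²(2 2 4; 1 -2 1) = Δ·Π!·Σ² = 1/126  (sign -1)
B: Δ: 0! 4! 4! / 9! → 1/630; sum: t=0:+1/144 = 1/144; 3j²(2 2 4; 2 1 -3) = Δ·Π!·Σ² = 1/18  (sign -1)
I_A²/I_B² = (1/126)/(1/18) = 1/7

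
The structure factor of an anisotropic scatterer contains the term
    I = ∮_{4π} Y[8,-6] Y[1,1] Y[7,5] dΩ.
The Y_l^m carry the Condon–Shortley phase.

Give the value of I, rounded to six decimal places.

Checks pass: Σm=0; 16 even; l₃=7∈[7,9].
(2·8+1)(2·1+1)(2·7+1) = 765
Δ: 2! 14! 0! / 17! → 1/2040
sum: t=1:−1/25401600 = -1/25401600
3j²(8 1 7; 0 0 0) = Δ·Π!·Σ² = 8/255  (sign +1)
sum: t=2:+1/1916006400 = 1/1916006400
3j²(8 1 7; -6 1 5) = Δ·Π!·Σ² = 91/2040  (sign +1)
combine: 4πI² = 765·8/255·91/2040 = 91/85
take √, sign +1: I = 0.29188132

0.291881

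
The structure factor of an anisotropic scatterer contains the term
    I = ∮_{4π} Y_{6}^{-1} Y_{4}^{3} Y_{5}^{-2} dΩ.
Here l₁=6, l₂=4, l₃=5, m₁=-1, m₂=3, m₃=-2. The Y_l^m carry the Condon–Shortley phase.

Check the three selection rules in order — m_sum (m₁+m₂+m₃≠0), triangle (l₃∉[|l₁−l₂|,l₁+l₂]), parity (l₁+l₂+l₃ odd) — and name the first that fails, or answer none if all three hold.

azimuthal sum: -1 + 3 − 2 = 0  ✓
2 ≤ 5 ≤ 10 (triangle on l)  ✓
L = 6 + 4 + 5 = 15 (odd)  ✗

parity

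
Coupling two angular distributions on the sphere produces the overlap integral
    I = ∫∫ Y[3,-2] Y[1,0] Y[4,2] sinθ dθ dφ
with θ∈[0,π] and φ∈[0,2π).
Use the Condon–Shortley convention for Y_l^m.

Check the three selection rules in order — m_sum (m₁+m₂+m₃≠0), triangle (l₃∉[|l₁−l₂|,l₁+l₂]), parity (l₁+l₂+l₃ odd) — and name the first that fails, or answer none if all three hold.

none

Σmᵢ = 0  ✓
l₃∈[|l₁−l₂|,l₁+l₂]=[2,4], have l₃=4  ✓
Σlᵢ = 8 ⇒ even  ✓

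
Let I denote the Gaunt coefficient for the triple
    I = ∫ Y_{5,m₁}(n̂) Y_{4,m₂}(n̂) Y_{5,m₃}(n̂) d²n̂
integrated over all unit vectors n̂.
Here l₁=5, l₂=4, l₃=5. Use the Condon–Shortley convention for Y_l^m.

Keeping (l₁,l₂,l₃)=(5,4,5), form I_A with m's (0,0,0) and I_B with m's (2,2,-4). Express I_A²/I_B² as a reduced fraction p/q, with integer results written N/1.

6/5

Shared (l₁,l₂,l₃)=(5,4,5): N and (l;000)² cancel in I_A²/I_B².
A: Δ = 4!·6!·4!/15! = 1/3153150; Racah Σ t=0..4: t=0:+1/69120 t=1:−1/1728 t=2:+1/576 t=3:−1/1728 t=4:+1/69120 = 7/11520; ⇒ 3j(5 4 5; 0 0 0)² = 2/143, sgn -1
B: Δ = 4!·6!·4!/15! = 1/3153150; Racah Σ t=2..3: t=2:+1/11520 t=3:−1/25920 = 1/20736; ⇒ 3j(5 4 5; 2 2 -4)² = 5/429, sgn -1
I_A²/I_B² = (2/143)/(5/429) = 6/5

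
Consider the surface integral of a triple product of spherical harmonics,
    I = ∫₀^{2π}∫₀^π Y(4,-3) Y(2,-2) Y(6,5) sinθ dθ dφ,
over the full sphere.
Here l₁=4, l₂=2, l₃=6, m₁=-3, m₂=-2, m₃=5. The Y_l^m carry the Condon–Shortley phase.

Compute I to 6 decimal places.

Checks pass: Σm=0; 12 even; l₃=6∈[2,6].
(2·4+1)(2·2+1)(2·6+1) = 585
Δ: 0! 8! 4! / 13! → 1/6435
sum: t=0:+1/2304 = 1/2304
3j²(4 2 6; 0 0 0) = Δ·Π!·Σ² = 5/143  (sign +1)
sum: t=0:+1/120960 = 1/120960
3j²(4 2 6; -3 -2 5) = Δ·Π!·Σ² = 2/39  (sign -1)
combine: 4πI² = 585·5/143·2/39 = 150/143
take √, sign -1: I = -0.28891672

-0.288917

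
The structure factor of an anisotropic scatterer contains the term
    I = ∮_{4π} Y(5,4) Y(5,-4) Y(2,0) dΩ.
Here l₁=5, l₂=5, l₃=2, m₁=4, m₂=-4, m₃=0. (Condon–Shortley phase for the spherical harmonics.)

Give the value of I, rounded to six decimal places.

-0.097044

m-sum 0 ✓  L=12 even ✓  0≤2≤10 ✓
Π(2lᵢ+1) = 11×11×5 = 605
triangle coeff Δ(5,5,2) = 1/38610
Σ_t [3,5]: t=3:−1/2880 t=4:+1/576 t=5:−1/2880 = 1/960
(3j)²=10/429 [(5 5 2; 0 0 0)], sign=+1
Σ_t [0,1]: t=0:+1/40320 t=1:−1/20160 = -1/40320
(3j)²=6/715 [(5 5 2; 4 -4 0)], sign=-1
⇒ 4πI² = 20/169
I = (-1)√(20/169/(4π)) = -0.09704356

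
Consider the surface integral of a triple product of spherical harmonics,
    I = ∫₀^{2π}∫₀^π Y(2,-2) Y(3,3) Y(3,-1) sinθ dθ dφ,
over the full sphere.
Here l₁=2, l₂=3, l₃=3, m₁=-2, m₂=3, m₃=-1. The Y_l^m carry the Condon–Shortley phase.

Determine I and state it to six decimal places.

Checks pass: Σm=0; 8 even; l₃=3∈[1,5].
(2·2+1)(2·3+1)(2·3+1) = 245
Δ: 2! 2! 4! / 9! → 1/3780
sum: t=0:+1/24 t=1:−1/4 t=2:+1/24 = -1/6
3j²(2 3 3; 0 0 0) = Δ·Π!·Σ² = 4/105  (sign +1)
sum: t=2:+1/96 = 1/96
3j²(2 3 3; -2 3 -1) = Δ·Π!·Σ² = 1/42  (sign +1)
combine: 4πI² = 245·4/105·1/42 = 2/9
take √, sign +1: I = 0.13298076

0.132981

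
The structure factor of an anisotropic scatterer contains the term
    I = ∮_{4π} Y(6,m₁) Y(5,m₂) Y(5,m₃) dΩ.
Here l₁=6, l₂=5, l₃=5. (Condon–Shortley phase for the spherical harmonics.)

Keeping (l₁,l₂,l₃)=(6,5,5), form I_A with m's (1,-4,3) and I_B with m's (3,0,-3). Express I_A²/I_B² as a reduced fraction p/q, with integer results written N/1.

847/625

Same 6,5,5: normalisation and zero-m 3j drop out of the ratio.
A: Δ: 6! 6! 4! / 17! → 1/28588560; sum: t=0:+1/518400 t=1:−1/138240 = -11/2073600; 3j²(6 5 5; 1 -4 3) = Δ·Π!·Σ² = 77/4420  (sign -1)
B: Δ: 6! 6! 4! / 17! → 1/28588560; sum: t=1:−1/138240 t=2:+1/34560 t=3:−1/103680 = 1/82944; 3j²(6 5 5; 3 0 -3) = Δ·Π!·Σ² = 125/9724  (sign +1)
I_A²/I_B² = (77/4420)/(125/9724) = 847/625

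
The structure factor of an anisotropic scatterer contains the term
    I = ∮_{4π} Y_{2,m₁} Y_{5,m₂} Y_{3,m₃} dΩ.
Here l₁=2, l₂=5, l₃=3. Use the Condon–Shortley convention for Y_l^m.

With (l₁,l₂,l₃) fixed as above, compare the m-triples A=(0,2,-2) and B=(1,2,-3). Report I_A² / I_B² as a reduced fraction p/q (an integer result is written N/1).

9/1

Shared (l₁,l₂,l₃)=(2,5,3): N and (l;000)² cancel in I_A²/I_B².
A: Δ = 4!·0!·6!/11! = 1/2310; Racah Σ t=2..2: t=2:+1/480 = 1/480; ⇒ 3j(2 5 3; 0 2 -2)² = 3/110, sgn -1
B: Δ = 4!·0!·6!/11! = 1/2310; Racah Σ t=1..1: t=1:−1/4320 = -1/4320; ⇒ 3j(2 5 3; 1 2 -3)² = 1/330, sgn -1
I_A²/I_B² = (3/110)/(1/330) = 9/1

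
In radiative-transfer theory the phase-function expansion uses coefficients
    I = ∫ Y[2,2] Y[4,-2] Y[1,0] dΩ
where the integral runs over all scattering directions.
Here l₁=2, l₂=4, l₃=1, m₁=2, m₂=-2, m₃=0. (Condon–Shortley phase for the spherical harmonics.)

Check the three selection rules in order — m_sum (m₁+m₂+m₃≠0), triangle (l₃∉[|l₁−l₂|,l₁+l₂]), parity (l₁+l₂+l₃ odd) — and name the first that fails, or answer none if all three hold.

azimuthal sum: 2 − 2 + 0 = 0  ✓
2 ≤ 1 ≤ 6 (triangle on l)  ✗
L = 2 + 4 + 1 = 7 (odd)

triangle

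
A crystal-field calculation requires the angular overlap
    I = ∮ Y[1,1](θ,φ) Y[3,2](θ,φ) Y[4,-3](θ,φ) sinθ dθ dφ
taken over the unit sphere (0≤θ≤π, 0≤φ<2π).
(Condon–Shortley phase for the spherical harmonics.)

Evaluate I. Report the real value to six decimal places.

Checks pass: Σm=0; 8 even; l₃=4∈[2,4].
(2·1+1)(2·3+1)(2·4+1) = 189
Δ: 0! 2! 6! / 9! → 1/252
sum: t=0:+1/36 = 1/36
3j²(1 3 4; 0 0 0) = Δ·Π!·Σ² = 4/63  (sign +1)
sum: t=0:+1/240 = 1/240
3j²(1 3 4; 1 2 -3) = Δ·Π!·Σ² = 1/12  (sign -1)
combine: 4πI² = 189·4/63·1/12 = 1/1
take √, sign -1: I = -0.28209479

-0.282095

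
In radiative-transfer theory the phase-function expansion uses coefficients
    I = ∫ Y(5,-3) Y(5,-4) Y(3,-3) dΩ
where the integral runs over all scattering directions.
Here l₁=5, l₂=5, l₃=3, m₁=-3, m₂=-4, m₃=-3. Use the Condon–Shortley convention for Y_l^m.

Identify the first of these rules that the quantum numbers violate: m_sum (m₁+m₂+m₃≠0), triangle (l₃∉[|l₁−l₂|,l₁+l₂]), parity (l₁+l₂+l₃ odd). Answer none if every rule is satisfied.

m_sum

m₁+m₂+m₃ = -3 − 4 − 3 = -10  ✗
triangle: |5−5|=0 ≤ l₃=3 ≤ 5+5=10
parity: l₁+l₂+l₃ = 13 is odd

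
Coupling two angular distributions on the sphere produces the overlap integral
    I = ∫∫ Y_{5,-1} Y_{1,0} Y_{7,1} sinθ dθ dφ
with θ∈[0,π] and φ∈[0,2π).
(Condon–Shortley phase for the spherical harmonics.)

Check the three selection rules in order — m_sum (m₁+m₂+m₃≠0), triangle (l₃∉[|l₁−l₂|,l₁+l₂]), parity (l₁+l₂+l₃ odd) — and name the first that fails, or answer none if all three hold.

triangle

azimuthal sum: -1 + 0 + 1 = 0  ✓
4 ≤ 7 ≤ 6 (triangle on l)  ✗
L = 5 + 1 + 7 = 13 (odd)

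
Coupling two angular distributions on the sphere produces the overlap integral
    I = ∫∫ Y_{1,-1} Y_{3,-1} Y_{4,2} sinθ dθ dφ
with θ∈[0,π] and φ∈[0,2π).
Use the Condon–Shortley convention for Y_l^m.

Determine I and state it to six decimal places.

0.238414

Checks pass: Σm=0; 8 even; l₃=4∈[2,4].
(2·1+1)(2·3+1)(2·4+1) = 189
Δ: 0! 2! 6! / 9! → 1/252
sum: t=0:+1/36 = 1/36
3j²(1 3 4; 0 0 0) = Δ·Π!·Σ² = 4/63  (sign +1)
sum: t=0:+1/96 = 1/96
3j²(1 3 4; -1 -1 2) = Δ·Π!·Σ² = 5/84  (sign +1)
combine: 4πI² = 189·4/63·5/84 = 5/7
take √, sign +1: I = 0.23841361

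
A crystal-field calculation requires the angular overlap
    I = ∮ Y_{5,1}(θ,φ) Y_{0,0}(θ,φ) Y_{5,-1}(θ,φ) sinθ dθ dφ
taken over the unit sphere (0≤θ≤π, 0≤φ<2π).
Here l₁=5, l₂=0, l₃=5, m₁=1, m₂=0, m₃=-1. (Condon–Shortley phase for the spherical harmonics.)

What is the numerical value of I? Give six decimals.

Rules hold: Σm=0, L=10 even, 5≤5≤5.
N = 11·1·11 = 121
Δ = 0!·10!·0!/11! = 1/11
Racah Σ t=0..0: t=0:+1/14400 = 1/14400
⇒ 3j(5 0 5; 0 0 0)² = 1/11, sgn -1
Racah Σ t=0..0: t=0:+1/17280 = 1/17280
⇒ 3j(5 0 5; 1 0 -1)² = 1/11, sgn +1
4πI² = N·(3j₀)²·(3jₘ)² = 1/1
I = -1·√(1/4π) = -0.28209479

-0.282095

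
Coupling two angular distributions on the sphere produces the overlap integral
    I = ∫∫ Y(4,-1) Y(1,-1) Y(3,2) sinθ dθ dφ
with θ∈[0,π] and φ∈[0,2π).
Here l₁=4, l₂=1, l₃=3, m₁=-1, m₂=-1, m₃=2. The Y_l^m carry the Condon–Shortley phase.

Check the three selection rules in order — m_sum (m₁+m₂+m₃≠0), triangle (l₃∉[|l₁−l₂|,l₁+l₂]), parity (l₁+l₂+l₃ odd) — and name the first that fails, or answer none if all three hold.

none

m₁+m₂+m₃ = -1 − 1 + 2 = 0  ✓
triangle: |4−1|=3 ≤ l₃=3 ≤ 4+1=5  ✓
parity: l₁+l₂+l₃ = 8 is even  ✓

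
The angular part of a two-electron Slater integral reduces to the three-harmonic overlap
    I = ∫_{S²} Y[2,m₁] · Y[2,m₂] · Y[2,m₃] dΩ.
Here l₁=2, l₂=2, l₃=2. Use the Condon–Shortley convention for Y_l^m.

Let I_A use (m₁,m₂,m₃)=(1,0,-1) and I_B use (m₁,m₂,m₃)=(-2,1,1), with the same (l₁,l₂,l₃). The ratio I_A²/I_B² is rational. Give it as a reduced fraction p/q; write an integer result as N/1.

1/6

l's match ⇒ only the (l;m) 3-j factors differ between A and B.
A: triangle coeff Δ(2,2,2) = 1/630; Σ_t [0,1]: t=0:+1/4 t=1:−1/2 = -1/4; (3j)²=1/70 [(2 2 2; 1 0 -1)], sign=+1
B: triangle coeff Δ(2,2,2) = 1/630; Σ_t [2,2]: t=2:+1/4 = 1/4; (3j)²=3/35 [(2 2 2; -2 1 1)], sign=-1
I_A²/I_B² = (1/70)/(3/35) = 1/6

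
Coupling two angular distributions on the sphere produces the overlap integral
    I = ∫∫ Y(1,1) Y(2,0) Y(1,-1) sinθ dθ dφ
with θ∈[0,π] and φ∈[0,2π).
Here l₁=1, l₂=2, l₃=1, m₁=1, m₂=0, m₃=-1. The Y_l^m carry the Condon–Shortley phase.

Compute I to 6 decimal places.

0.126157

Checks pass: Σm=0; 4 even; l₃=1∈[1,3].
(2·1+1)(2·2+1)(2·1+1) = 45
Δ: 2! 0! 2! / 5! → 1/30
sum: t=1:−1/1 = -1/1
3j²(1 2 1; 0 0 0) = Δ·Π!·Σ² = 2/15  (sign +1)
sum: t=0:+1/4 = 1/4
3j²(1 2 1; 1 0 -1) = Δ·Π!·Σ² = 1/30  (sign +1)
combine: 4πI² = 45·2/15·1/30 = 1/5
take √, sign +1: I = 0.12615663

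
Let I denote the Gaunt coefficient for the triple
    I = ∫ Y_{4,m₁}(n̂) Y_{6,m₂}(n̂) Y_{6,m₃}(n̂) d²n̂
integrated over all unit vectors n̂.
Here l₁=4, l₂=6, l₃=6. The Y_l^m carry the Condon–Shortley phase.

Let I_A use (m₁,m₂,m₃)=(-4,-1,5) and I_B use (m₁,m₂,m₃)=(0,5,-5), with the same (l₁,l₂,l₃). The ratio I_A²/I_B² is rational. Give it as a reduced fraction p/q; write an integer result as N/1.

35/33

l's match ⇒ only the (l;m) 3-j factors differ between A and B.
A: triangle coeff Δ(4,6,6) = 1/15315300; Σ_t [4,4]: t=4:+1/2903040 = 1/2903040; (3j)²=5/663 [(4 6 6; -4 -1 5)], sign=-1
B: triangle coeff Δ(4,6,6) = 1/15315300; Σ_t [3,4]: t=3:−1/1451520 t=4:+1/2903040 = -1/2903040; (3j)²=11/1547 [(4 6 6; 0 5 -5)], sign=+1
I_A²/I_B² = (5/663)/(11/1547) = 35/33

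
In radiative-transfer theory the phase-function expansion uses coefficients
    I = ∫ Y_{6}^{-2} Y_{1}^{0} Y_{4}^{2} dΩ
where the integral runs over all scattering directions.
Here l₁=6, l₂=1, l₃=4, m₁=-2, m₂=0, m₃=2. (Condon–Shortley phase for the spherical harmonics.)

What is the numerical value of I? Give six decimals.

l₃=4 ∉ [5,7] — triangle fails ⇒ I = 0

0.000000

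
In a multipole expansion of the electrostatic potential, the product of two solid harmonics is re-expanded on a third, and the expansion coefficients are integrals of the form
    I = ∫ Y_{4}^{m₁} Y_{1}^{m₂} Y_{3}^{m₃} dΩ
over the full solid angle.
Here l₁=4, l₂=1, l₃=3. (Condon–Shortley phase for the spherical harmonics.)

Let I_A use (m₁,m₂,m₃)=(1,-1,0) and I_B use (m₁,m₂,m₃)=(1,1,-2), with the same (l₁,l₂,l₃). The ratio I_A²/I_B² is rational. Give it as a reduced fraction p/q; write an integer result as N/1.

l's match ⇒ only the (l;m) 3-j factors differ between A and B.
A: triangle coeff Δ(4,1,3) = 1/252; Σ_t [0,0]: t=0:+1/72 = 1/72; (3j)²=5/126 [(4 1 3; 1 -1 0)], sign=-1
B: triangle coeff Δ(4,1,3) = 1/252; Σ_t [2,2]: t=2:+1/240 = 1/240; (3j)²=1/84 [(4 1 3; 1 1 -2)], sign=-1
I_A²/I_B² = (5/126)/(1/84) = 10/3

10/3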